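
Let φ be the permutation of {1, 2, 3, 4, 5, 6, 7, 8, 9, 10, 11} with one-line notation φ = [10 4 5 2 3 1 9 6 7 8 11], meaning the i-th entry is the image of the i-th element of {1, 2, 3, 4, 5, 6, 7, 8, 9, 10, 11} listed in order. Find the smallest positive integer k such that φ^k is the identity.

4

Writing φ as disjoint cycles, the cycle lengths are 4, 2, 2, 2, 1.
The order is lcm(4, 2, 2, 2) = 4.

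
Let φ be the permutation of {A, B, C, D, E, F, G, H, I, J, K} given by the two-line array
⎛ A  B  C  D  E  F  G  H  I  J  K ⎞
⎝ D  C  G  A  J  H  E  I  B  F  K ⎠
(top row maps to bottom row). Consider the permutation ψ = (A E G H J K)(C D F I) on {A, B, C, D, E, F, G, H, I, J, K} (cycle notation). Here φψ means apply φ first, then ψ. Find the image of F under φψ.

φ(F) = H, then ψ(H) = J; composing gives (φψ)(F) = J.

J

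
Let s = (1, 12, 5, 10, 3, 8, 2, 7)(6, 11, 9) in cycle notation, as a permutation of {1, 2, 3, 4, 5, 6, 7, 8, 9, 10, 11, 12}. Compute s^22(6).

11

6 lies in the 3-cycle (6, 11, 9).
Powers repeat with period 3 on this cycle, and 22 mod 3 = 1, so s^22(6) = s^1(6).
Stepping 1 place around the cycle: 6 → 11.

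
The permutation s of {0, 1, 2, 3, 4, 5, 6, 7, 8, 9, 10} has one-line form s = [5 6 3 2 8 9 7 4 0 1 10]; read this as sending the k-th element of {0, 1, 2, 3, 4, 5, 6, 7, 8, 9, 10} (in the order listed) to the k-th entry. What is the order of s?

8

Decomposing into disjoint cycles gives cycle lengths 8, 2, 1.
The order is lcm(8, 2) = 8.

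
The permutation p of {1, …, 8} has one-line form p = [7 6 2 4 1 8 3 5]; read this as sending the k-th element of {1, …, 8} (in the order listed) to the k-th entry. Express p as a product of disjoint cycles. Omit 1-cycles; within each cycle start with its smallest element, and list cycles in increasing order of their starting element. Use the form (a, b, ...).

(1, 7, 3, 2, 6, 8, 5)

From 1: 1 → 7 → 3 → 2 → 6 → 8 → 5 → 1, closing the cycle (1, 7, 3, 2, 6, 8, 5).
Continuing from each remaining unvisited element yields (1, 7, 3, 2, 6, 8, 5).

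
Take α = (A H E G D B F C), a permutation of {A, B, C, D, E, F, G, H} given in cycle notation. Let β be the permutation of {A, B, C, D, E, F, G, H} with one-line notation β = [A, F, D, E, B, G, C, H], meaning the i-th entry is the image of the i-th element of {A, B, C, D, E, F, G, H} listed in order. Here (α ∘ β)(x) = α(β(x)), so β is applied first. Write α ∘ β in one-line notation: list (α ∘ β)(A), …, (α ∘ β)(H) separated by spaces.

Chase each element through β then α: A → A → H; B → F → C; C → D → B; D → E → G; E → B → F; F → G → D; G → C → A; H → H → E.
So α ∘ β in one-line form is H C B G F D A E.

H C B G F D A E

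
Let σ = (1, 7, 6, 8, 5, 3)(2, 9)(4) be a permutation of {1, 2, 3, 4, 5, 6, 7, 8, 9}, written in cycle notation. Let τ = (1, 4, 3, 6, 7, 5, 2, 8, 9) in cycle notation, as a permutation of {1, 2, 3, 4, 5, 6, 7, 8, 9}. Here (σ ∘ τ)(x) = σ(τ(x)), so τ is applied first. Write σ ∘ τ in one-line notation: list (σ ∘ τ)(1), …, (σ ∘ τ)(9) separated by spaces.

For each element, apply τ then σ: 1 → 4 → 4; 2 → 8 → 5; 3 → 6 → 8; 4 → 3 → 1; 5 → 2 → 9; 6 → 7 → 6; 7 → 5 → 3; 8 → 9 → 2; 9 → 1 → 7.
Collecting the images, σ ∘ τ = [4 5 8 1 9 6 3 2 7].

4 5 8 1 9 6 3 2 7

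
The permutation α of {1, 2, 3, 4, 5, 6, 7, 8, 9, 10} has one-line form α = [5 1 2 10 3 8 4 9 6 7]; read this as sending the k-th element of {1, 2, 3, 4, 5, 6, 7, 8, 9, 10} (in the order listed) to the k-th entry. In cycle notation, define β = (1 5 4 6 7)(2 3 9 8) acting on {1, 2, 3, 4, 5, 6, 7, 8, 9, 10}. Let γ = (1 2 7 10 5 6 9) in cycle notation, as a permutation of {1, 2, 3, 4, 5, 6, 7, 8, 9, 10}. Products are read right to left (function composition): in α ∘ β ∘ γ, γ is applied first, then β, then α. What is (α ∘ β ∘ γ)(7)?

Chase 7: γ(7) = 10; β(10) = 10; α(10) = 7. Hence (α ∘ β ∘ γ)(7) = 7.

7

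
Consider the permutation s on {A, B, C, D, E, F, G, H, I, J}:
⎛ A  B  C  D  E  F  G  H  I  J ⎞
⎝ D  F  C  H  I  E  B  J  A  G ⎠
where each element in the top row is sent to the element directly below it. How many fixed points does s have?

The fixed points (elements with s(x) = x) are {C}, so there is 1.

1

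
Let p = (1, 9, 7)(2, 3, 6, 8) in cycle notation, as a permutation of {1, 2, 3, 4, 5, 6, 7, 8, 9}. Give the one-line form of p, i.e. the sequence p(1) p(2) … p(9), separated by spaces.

Reading each image from the cycles: 1→9, 2→3, 3→6, 4→4, 5→5, 6→8, 7→1, 8→2, 9→7.
So the one-line form is 9 3 6 4 5 8 1 2 7.

9 3 6 4 5 8 1 2 7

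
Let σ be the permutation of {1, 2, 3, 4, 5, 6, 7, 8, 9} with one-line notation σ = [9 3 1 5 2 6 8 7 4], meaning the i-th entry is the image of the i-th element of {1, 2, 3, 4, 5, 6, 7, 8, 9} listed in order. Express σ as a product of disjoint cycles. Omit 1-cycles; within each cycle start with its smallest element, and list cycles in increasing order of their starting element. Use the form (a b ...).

Iterating σ from 1 gives 1 → 9 → 4 → 5 → 2 → 3 → 1; that is the 6-cycle (1 9 4 5 2 3).
Repeating from the next unused element and collecting all non-trivial cycles gives (1 9 4 5 2 3)(7 8).

(1 9 4 5 2 3)(7 8)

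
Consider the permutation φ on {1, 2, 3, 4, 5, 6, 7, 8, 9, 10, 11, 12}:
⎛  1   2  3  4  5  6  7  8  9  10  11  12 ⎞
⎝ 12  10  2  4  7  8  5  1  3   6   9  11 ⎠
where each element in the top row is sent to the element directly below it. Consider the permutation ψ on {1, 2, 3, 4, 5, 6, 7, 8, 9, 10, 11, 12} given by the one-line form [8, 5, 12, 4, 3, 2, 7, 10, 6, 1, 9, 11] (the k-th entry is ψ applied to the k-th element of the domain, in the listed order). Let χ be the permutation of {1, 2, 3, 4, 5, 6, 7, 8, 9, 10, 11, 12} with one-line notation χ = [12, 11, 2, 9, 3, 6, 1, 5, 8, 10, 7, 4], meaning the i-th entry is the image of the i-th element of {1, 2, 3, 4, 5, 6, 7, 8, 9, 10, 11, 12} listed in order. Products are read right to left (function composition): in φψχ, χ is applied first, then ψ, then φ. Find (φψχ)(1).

(φψχ)(1) = φ(ψ(χ(1))). χ(1) = 12, then ψ(12) = 11, then φ(11) = 9, so the result is 9.

9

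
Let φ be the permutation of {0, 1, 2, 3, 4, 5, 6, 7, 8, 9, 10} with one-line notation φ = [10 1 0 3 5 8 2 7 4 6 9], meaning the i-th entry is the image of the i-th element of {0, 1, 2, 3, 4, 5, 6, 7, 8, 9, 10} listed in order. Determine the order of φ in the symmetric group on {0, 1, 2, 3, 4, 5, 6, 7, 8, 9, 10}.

The disjoint-cycle form of φ has cycle lengths 5, 3, 1, 1, 1.
Since disjoint cycles commute, ord(φ) = lcm(5, 3) = 15.

15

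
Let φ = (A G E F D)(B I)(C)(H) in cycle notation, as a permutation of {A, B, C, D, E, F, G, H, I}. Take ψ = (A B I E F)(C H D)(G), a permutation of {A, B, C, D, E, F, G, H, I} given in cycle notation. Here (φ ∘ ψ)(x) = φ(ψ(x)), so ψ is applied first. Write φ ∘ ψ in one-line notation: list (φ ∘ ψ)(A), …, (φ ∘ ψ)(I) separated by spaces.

I B H C D G E A F

(φ ∘ ψ)(x) = φ(ψ(x)). Computing each image: φ(ψ(A)) = φ(B) = I, φ(ψ(B)) = φ(I) = B, φ(ψ(C)) = φ(H) = H, φ(ψ(D)) = φ(C) = C, φ(ψ(E)) = φ(F) = D, φ(ψ(F)) = φ(A) = G, φ(ψ(G)) = φ(G) = E, φ(ψ(H)) = φ(D) = A, φ(ψ(I)) = φ(E) = F.
Hence φ ∘ ψ = [I B H C D G E A F].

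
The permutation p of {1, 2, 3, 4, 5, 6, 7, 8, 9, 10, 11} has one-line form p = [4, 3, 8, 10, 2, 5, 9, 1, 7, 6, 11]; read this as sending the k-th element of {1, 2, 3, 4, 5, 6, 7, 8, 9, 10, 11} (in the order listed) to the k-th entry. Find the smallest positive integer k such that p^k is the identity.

Writing p as disjoint cycles, the cycle lengths are 8, 2, 1.
Since disjoint cycles commute, ord(p) = lcm(8, 2) = 8.

8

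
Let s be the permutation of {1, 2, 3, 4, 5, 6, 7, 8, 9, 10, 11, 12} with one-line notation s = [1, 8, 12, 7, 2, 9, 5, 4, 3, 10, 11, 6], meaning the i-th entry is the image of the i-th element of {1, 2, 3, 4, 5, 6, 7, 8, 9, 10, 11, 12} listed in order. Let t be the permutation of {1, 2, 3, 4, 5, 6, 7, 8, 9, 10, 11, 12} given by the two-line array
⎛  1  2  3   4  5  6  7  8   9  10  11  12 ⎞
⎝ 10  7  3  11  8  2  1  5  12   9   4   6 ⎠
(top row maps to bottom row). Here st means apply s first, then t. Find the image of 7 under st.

8

(st)(7) = t(s(7)). s(7) = 5, then t(5) = 8. So (st)(7) = 8.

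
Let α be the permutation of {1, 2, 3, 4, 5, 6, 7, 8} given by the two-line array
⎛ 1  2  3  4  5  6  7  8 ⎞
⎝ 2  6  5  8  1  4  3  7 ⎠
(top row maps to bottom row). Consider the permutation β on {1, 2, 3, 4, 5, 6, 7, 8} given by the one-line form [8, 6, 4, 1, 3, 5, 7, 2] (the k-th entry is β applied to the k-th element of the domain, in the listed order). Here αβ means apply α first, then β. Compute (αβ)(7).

4

(αβ)(7) = β(α(7)). α(7) = 3, then β(3) = 4. So (αβ)(7) = 4.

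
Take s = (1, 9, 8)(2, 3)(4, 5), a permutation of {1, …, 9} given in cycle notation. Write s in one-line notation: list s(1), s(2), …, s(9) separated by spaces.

Each element maps to the next entry in its cycle (wrapping to the front): 1↦9, 2↦3, 3↦2, 4↦5, 5↦4, 6↦6, 7↦7, 8↦1, 9↦8.
Listing these in domain order gives 9 3 2 5 4 6 7 1 8.

9 3 2 5 4 6 7 1 8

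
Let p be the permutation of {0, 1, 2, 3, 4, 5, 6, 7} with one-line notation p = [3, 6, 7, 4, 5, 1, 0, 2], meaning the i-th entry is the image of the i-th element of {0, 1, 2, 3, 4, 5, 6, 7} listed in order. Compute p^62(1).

0

Tracing 1 → 6 → … returns to 1 after 6 steps, so 1 lies in a 6-cycle (0, 3, 4, 5, 1, 6).
On a 6-cycle, p^6 is the identity, so p^62 = p^2 there (62 ≡ 2 mod 6).
Stepping 2 places around the cycle: 1 → 6 → 0.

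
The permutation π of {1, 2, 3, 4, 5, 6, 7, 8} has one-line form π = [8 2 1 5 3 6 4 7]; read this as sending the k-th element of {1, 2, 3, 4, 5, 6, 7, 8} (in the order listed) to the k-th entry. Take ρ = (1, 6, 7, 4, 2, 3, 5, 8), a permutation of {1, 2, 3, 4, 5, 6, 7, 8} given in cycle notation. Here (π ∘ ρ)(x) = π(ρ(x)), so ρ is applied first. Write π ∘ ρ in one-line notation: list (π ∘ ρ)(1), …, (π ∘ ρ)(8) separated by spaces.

6 1 3 2 7 4 5 8

Chase each element through ρ then π: 1 → 6 → 6; 2 → 3 → 1; 3 → 5 → 3; 4 → 2 → 2; 5 → 8 → 7; 6 → 7 → 4; 7 → 4 → 5; 8 → 1 → 8.
So π ∘ ρ in one-line form is 6 1 3 2 7 4 5 8.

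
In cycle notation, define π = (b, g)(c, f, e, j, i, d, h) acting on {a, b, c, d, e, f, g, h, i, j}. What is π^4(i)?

i lies in the 7-cycle (c, f, e, j, i, d, h).
Advancing 4 steps from i: i → d → h → c → f.

f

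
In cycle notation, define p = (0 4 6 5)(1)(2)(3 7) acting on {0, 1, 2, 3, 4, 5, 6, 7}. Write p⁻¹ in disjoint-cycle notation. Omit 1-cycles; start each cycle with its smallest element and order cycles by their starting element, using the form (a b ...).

If p sends a → b within a cycle, p⁻¹ sends b → a; equivalently, reverse each cycle.
After reversing and putting each cycle's least element first, p⁻¹ = (0 5 6 4)(3 7).

(0 5 6 4)(3 7)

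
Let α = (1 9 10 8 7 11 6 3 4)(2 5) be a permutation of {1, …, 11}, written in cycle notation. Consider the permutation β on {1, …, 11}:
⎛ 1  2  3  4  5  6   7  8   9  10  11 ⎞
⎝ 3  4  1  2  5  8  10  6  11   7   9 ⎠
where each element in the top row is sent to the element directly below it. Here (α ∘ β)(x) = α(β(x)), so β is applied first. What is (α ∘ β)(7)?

8

(α ∘ β)(7) = α(β(7)). β(7) = 10, then α(10) = 8. So (α ∘ β)(7) = 8.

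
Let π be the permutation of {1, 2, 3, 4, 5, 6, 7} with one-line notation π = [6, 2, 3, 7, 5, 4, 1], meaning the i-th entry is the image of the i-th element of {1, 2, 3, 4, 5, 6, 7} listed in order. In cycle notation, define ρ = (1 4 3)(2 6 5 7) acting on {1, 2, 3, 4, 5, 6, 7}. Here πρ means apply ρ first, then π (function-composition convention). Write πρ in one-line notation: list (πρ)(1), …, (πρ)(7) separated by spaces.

(πρ)(x) = π(ρ(x)). Computing each image: π(ρ(1)) = π(4) = 7, π(ρ(2)) = π(6) = 4, π(ρ(3)) = π(1) = 6, π(ρ(4)) = π(3) = 3, π(ρ(5)) = π(7) = 1, π(ρ(6)) = π(5) = 5, π(ρ(7)) = π(2) = 2.
Hence πρ = [7 4 6 3 1 5 2].

7 4 6 3 1 5 2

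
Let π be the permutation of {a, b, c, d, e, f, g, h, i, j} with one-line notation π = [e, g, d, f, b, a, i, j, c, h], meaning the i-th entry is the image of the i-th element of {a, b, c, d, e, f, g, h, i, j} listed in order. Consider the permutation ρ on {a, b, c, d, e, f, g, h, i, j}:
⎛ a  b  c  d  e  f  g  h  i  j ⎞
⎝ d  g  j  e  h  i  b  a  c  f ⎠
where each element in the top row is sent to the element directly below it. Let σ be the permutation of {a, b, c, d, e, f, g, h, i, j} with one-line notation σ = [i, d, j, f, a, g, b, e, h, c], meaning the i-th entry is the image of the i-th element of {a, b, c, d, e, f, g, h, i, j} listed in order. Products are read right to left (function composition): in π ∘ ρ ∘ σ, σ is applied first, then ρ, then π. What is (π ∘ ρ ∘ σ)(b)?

b

Chase b: σ(b) = d; ρ(d) = e; π(e) = b. Hence (π ∘ ρ ∘ σ)(b) = b.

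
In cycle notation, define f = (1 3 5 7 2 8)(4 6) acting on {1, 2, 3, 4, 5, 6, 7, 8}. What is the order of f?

6

The cycle type of f is (6, 2).
The order of f is the least common multiple of its cycle lengths: lcm(6, 2) = 6.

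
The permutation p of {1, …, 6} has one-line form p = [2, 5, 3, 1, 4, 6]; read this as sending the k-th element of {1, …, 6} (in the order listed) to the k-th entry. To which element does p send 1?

1 is element number 1 of the domain, and entry number 1 of the one-line form is 2, so p(1) = 2.

2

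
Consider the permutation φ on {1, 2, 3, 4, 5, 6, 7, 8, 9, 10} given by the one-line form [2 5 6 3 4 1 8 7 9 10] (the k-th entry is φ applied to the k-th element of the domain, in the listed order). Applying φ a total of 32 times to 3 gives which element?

Tracing 3 → 6 → … returns to 3 after 6 steps, so 3 lies in a 6-cycle (1, 2, 5, 4, 3, 6).
Powers repeat with period 6 on this cycle, and 32 mod 6 = 2, so φ^32(3) = φ^2(3).
Advancing 2 steps from 3: 3 → 6 → 1.

1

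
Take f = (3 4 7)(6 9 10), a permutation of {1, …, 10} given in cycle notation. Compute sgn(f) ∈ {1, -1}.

1

The cycle lengths are 3, 3, 1, 1, 1, 1.
A cycle of length ℓ contributes ℓ−1 transpositions, so f is a product of 2 + 2 = 4 transpositions — even.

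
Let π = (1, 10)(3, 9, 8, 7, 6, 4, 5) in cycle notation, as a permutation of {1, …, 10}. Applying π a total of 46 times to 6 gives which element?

9

6 lies in the 7-cycle (3, 9, 8, 7, 6, 4, 5).
Since the cycle has length 7, π^46 acts on it the same as π^4 (46 mod 7 = 4).
Advancing 4 steps from 6: 6 → 4 → 5 → 3 → 9.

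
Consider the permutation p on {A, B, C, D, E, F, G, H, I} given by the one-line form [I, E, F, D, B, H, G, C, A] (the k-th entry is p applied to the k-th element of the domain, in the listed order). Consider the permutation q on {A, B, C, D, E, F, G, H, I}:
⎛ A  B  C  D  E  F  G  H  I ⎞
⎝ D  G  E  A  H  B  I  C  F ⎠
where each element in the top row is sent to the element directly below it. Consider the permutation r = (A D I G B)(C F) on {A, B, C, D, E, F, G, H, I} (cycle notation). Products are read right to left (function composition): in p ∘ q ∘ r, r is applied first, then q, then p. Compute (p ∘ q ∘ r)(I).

Apply the permutations in order: r(I) = G, then q(G) = I, then p(I) = A. So (p ∘ q ∘ r)(I) = A.

A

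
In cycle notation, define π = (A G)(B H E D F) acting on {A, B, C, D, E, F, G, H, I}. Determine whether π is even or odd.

odd

The cycle lengths are 5, 2, 1, 1.
A cycle of length ℓ contributes ℓ−1 transpositions, so π is a product of 4 + 1 = 5 transpositions — odd.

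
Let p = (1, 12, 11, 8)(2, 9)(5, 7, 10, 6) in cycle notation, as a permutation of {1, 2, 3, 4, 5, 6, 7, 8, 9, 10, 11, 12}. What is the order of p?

4

The cycle type of p is (4, 4, 2, 1, 1).
The order of p is the least common multiple of its cycle lengths: lcm(4, 4, 2) = 4.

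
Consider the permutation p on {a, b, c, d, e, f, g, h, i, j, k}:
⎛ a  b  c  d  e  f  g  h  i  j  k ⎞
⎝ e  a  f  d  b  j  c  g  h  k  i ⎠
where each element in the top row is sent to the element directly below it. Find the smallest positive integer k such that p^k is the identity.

Decomposing into disjoint cycles gives cycle lengths 7, 3, 1.
The order of p is the least common multiple of its cycle lengths: lcm(7, 3) = 21.

21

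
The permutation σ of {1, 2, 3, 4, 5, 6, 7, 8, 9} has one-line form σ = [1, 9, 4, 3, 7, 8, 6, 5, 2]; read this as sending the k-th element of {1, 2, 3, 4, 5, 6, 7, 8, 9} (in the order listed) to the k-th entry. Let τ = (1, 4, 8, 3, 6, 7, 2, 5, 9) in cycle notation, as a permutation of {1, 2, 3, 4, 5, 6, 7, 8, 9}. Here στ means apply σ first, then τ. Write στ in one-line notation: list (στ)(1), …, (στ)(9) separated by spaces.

4 1 8 6 2 3 7 9 5

(στ)(x) = τ(σ(x)). Computing each image: τ(σ(1)) = τ(1) = 4, τ(σ(2)) = τ(9) = 1, τ(σ(3)) = τ(4) = 8, τ(σ(4)) = τ(3) = 6, τ(σ(5)) = τ(7) = 2, τ(σ(6)) = τ(8) = 3, τ(σ(7)) = τ(6) = 7, τ(σ(8)) = τ(5) = 9, τ(σ(9)) = τ(2) = 5.
Hence στ = [4 1 8 6 2 3 7 9 5].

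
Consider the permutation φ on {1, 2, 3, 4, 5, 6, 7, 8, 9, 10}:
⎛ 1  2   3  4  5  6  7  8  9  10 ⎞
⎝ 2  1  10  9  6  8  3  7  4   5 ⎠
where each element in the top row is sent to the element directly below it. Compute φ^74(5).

8

Tracing 5 → 6 → … returns to 5 after 6 steps, so 5 lies in a 6-cycle (3, 10, 5, 6, 8, 7).
On a 6-cycle, φ^6 is the identity, so φ^74 = φ^2 there (74 ≡ 2 mod 6).
Advancing 2 steps from 5: 5 → 6 → 8.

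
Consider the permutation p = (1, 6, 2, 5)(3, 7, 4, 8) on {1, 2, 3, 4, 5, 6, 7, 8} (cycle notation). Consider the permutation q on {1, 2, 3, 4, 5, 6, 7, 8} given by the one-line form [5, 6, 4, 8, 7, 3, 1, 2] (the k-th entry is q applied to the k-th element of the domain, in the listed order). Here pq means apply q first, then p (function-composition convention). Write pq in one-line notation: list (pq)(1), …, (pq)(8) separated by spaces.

1 2 8 3 4 7 6 5

For each element, apply q then p: 1 → 5 → 1; 2 → 6 → 2; 3 → 4 → 8; 4 → 8 → 3; 5 → 7 → 4; 6 → 3 → 7; 7 → 1 → 6; 8 → 2 → 5.
Collecting the images, pq = [1 2 8 3 4 7 6 5].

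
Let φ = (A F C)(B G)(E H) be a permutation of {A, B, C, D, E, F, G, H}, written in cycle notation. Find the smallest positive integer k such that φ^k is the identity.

The disjoint cycles have lengths 3, 2, 2, 1.
Since disjoint cycles commute, ord(φ) = lcm(3, 2, 2) = 6.

6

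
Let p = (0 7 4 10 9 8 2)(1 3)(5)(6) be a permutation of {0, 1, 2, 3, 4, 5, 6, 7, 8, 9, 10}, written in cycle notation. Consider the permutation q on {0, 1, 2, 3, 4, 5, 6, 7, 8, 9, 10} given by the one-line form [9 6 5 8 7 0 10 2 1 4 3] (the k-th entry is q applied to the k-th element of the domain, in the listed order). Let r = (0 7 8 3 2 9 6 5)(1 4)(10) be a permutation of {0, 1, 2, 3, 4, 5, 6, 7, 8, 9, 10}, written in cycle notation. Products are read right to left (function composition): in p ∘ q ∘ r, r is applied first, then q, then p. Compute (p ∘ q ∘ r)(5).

Apply the permutations in order: r(5) = 0, then q(0) = 9, then p(9) = 8. So (p ∘ q ∘ r)(5) = 8.

8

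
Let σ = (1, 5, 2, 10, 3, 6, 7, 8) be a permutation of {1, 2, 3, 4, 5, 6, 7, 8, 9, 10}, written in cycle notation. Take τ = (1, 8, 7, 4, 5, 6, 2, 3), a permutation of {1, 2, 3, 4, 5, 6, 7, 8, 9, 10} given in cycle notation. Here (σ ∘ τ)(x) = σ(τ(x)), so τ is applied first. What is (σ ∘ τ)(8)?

τ(8) = 7, then σ(7) = 8; composing gives (σ ∘ τ)(8) = 8.

8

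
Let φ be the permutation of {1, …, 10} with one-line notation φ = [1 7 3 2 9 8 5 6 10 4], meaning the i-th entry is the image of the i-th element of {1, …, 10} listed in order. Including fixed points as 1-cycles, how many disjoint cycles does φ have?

The cycle decomposition is (1)(2, 7, 5, 9, 10, 4)(3)(6, 8), which has 4 cycles (counting 1-cycles).

4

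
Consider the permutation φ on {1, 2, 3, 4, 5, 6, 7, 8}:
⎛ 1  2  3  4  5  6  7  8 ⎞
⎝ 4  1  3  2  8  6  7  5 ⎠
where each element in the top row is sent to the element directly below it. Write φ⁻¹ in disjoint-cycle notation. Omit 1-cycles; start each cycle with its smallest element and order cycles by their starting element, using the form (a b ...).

(1 2 4)(5 8)

The cycle decomposition of φ is (1 4 2)(5 8).
The inverse reverses every cycle; in canonical form, φ⁻¹ = (1 2 4)(5 8).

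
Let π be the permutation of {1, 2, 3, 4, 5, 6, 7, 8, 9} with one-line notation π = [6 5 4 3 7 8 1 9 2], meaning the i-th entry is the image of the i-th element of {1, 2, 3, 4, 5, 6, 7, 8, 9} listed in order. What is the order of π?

The disjoint-cycle form of π has cycle lengths 7, 2.
The order is lcm(7, 2) = 14.

14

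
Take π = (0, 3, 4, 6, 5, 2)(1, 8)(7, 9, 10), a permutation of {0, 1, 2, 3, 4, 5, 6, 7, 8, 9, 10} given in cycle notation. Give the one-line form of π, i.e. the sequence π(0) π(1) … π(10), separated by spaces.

Image by image: 0→3, 1→8, 2→0, 3→4, 4→6, 5→2, 6→5, 7→9, 8→1, 9→10, 10→7.
Listing these in domain order gives 3 8 0 4 6 2 5 9 1 10 7.

3 8 0 4 6 2 5 9 1 10 7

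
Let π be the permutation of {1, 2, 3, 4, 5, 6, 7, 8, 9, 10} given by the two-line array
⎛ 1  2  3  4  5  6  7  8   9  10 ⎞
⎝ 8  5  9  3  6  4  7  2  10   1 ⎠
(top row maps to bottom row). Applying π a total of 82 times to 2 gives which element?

5

Tracing 2 → 5 → … returns to 2 after 9 steps, so 2 lies in a 9-cycle (1 8 2 5 6 4 3 9 10).
Powers repeat with period 9 on this cycle, and 82 mod 9 = 1, so π^82(2) = π^1(2).
Advancing 1 step from 2: 2 → 5.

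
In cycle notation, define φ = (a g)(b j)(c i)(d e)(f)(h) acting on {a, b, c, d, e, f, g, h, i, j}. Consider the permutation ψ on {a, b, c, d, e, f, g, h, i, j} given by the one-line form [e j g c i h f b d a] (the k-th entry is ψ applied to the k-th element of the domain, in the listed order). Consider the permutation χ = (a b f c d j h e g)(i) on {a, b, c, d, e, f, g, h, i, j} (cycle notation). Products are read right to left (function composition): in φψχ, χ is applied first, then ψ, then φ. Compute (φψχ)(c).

Chase c: χ(c) = d; ψ(d) = c; φ(c) = i. Hence (φψχ)(c) = i.

i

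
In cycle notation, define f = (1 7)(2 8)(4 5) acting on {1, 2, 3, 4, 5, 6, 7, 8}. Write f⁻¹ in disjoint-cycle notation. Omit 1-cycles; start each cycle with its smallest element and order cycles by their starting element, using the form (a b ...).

(1 7)(2 8)(4 5)

If f sends a → b within a cycle, f⁻¹ sends b → a; equivalently, reverse each cycle.
After reversing and putting each cycle's least element first, f⁻¹ = (1 7)(2 8)(4 5).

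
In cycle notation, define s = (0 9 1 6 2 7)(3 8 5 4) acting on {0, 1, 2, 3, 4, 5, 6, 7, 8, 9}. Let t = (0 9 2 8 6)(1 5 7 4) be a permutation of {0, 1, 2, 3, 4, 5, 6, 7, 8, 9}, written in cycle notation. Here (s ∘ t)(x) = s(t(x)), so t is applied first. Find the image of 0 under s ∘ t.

1

t(0) = 9, then s(9) = 1; composing gives (s ∘ t)(0) = 1.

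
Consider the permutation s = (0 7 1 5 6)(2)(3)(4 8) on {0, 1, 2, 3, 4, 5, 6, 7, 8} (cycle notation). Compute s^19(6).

5

6 lies in the 5-cycle (0 7 1 5 6).
Since the cycle has length 5, s^19 acts on it the same as s^4 (19 mod 5 = 4).
Stepping 4 places around the cycle: 6 → 0 → 7 → 1 → 5.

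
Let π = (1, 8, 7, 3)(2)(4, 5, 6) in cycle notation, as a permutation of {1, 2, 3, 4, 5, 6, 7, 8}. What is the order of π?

The cycle type of π is (4, 3, 1).
The order of π is the least common multiple of its cycle lengths: lcm(4, 3) = 12.

12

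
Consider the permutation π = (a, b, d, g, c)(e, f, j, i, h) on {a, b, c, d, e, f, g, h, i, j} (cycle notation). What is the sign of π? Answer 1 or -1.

1

The cycle lengths are 5, 5.
A cycle is odd iff its length is even; π has 0 even-length cycles, so sgn(π) = (−1)^0 and π is even.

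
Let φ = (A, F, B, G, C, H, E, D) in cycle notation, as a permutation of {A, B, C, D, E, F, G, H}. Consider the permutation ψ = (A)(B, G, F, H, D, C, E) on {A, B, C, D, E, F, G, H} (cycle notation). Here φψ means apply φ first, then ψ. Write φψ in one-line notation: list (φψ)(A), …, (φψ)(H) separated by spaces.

H F D A C G E B

For each element, apply φ then ψ: A → F → H; B → G → F; C → H → D; D → A → A; E → D → C; F → B → G; G → C → E; H → E → B.
Collecting the images, φψ = [H F D A C G E B].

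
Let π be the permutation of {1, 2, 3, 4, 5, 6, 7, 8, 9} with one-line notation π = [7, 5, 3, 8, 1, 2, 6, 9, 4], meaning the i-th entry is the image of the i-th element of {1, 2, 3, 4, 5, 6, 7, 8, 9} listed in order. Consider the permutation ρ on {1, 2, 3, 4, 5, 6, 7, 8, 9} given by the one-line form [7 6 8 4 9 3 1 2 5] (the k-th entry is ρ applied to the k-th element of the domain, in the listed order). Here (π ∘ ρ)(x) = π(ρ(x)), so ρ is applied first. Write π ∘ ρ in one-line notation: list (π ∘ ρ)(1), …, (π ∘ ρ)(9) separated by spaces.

6 2 9 8 4 3 7 5 1

(π ∘ ρ)(x) = π(ρ(x)). Computing each image: π(ρ(1)) = π(7) = 6, π(ρ(2)) = π(6) = 2, π(ρ(3)) = π(8) = 9, π(ρ(4)) = π(4) = 8, π(ρ(5)) = π(9) = 4, π(ρ(6)) = π(3) = 3, π(ρ(7)) = π(1) = 7, π(ρ(8)) = π(2) = 5, π(ρ(9)) = π(5) = 1.
Hence π ∘ ρ = [6 2 9 8 4 3 7 5 1].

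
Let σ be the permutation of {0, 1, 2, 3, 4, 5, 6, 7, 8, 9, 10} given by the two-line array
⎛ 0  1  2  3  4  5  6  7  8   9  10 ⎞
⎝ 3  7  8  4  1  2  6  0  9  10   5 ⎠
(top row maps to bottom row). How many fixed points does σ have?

The fixed points (elements with σ(x) = x) are {6}, so there is 1.

1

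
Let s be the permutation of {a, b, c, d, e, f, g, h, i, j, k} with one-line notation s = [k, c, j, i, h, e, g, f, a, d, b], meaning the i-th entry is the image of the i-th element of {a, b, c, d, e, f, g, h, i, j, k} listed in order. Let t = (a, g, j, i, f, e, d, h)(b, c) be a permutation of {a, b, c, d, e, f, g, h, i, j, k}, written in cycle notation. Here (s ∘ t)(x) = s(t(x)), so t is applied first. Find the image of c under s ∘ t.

c

First apply t: t(c) = b, then s(b) = c. Thus (s ∘ t)(c) = c.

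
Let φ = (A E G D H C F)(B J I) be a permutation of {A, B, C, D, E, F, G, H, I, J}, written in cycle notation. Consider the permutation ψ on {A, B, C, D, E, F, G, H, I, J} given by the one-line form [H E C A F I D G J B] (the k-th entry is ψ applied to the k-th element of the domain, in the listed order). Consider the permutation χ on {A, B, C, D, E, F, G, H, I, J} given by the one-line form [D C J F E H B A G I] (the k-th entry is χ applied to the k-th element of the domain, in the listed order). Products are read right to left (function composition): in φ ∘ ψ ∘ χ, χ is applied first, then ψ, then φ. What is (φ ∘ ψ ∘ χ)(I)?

Chase I: χ(I) = G; ψ(G) = D; φ(D) = H. Hence (φ ∘ ψ ∘ χ)(I) = H.

H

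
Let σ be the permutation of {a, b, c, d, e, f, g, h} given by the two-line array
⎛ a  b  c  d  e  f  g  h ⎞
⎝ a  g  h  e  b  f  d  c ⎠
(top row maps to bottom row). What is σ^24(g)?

g

Tracing g → d → … returns to g after 4 steps, so g lies in a 4-cycle (b, g, d, e).
Powers repeat with period 4 on this cycle, and 24 mod 4 = 0, so σ^24(g) = σ^0(g).
So σ^24(g) = g.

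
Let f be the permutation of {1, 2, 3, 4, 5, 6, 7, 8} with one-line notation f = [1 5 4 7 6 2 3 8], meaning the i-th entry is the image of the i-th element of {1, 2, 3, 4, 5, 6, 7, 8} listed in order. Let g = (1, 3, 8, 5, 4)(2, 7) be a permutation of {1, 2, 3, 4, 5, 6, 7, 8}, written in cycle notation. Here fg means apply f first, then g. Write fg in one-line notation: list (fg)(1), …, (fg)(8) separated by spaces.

3 4 1 2 6 7 8 5

(fg)(x) = g(f(x)). Computing each image: g(f(1)) = g(1) = 3, g(f(2)) = g(5) = 4, g(f(3)) = g(4) = 1, g(f(4)) = g(7) = 2, g(f(5)) = g(6) = 6, g(f(6)) = g(2) = 7, g(f(7)) = g(3) = 8, g(f(8)) = g(8) = 5.
Hence fg = [3 4 1 2 6 7 8 5].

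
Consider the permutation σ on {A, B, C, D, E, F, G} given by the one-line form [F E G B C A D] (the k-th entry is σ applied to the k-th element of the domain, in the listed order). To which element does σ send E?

E is element number 5 of the domain, and entry number 5 of the one-line form is C, so σ(E) = C.

C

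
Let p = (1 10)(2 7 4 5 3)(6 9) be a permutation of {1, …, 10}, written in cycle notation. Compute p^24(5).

5 lies in the 5-cycle (2 7 4 5 3).
Since the cycle has length 5, p^24 acts on it the same as p^4 (24 mod 5 = 4).
Stepping 4 places around the cycle: 5 → 3 → 2 → 7 → 4.

4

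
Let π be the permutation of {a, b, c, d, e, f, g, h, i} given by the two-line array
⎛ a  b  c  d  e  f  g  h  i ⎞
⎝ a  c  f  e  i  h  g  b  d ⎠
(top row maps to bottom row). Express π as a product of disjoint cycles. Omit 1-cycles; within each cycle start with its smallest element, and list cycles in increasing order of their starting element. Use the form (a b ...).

Iterating π from b gives b → c → f → h → b; that is the 4-cycle (b c f h).
Continuing from each remaining unvisited element yields (b c f h)(d e i).

(b c f h)(d e i)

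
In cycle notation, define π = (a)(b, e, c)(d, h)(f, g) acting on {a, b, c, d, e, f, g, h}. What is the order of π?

The disjoint cycles have lengths 3, 2, 2, 1.
The order of π is the least common multiple of its cycle lengths: lcm(3, 2, 2) = 6.

6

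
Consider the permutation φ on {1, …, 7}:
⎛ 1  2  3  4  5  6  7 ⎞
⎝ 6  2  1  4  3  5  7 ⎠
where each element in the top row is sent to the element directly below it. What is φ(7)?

7

The entry below 7 in the array is 7, so φ(7) = 7.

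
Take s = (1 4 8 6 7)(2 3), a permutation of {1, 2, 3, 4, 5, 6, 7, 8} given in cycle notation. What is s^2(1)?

8

1 lies in the 5-cycle (1 4 8 6 7).
Stepping 2 places around the cycle: 1 → 4 → 8.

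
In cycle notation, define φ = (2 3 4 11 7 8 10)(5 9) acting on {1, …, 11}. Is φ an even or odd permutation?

The cycle lengths are 7, 2, 1, 1.
A cycle is odd iff its length is even; φ has 1 even-length cycle, so sgn(φ) = (−1)^1 and φ is odd.

odd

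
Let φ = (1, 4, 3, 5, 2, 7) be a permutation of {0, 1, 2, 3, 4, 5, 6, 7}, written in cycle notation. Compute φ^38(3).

2

3 lies in the 6-cycle (1, 4, 3, 5, 2, 7).
On a 6-cycle, φ^6 is the identity, so φ^38 = φ^2 there (38 ≡ 2 mod 6).
Advancing 2 steps from 3: 3 → 5 → 2.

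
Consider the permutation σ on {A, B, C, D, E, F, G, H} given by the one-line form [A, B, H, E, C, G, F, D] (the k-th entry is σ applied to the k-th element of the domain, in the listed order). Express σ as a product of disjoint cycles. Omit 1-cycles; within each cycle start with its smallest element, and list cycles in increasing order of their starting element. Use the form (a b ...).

From C: C → H → D → E → C, closing the cycle (C H D E).
Repeating from the next unused element and collecting all non-trivial cycles gives (C H D E)(F G).

(C H D E)(F G)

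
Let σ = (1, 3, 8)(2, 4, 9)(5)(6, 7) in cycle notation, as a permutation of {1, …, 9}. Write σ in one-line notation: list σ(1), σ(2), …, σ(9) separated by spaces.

3 4 8 9 5 7 6 1 2

Reading each image from the cycles: 1→3, 2→4, 3→8, 4→9, 5→5, 6→7, 7→6, 8→1, 9→2.
Listing these in domain order gives 3 4 8 9 5 7 6 1 2.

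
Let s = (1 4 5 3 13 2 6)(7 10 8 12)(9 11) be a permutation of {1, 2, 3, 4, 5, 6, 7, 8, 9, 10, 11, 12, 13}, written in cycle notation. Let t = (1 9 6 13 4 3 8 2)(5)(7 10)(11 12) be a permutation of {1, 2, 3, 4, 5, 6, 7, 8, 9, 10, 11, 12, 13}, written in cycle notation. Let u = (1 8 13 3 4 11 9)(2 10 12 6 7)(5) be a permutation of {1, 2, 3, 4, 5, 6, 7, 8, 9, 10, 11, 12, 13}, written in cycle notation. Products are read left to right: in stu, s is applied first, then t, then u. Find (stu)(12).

Chase 12: s(12) = 7; t(7) = 10; u(10) = 12. Hence (stu)(12) = 12.

12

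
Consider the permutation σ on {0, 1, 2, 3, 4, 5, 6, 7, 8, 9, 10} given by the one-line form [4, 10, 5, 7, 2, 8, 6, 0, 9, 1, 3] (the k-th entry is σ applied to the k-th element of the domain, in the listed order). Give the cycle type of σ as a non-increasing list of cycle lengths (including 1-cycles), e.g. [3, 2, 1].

[10, 1]

The disjoint cycles are (0, 4, 2, 5, 8, 9, 1, 10, 3, 7)(6), with lengths 10, 1 in non-increasing order.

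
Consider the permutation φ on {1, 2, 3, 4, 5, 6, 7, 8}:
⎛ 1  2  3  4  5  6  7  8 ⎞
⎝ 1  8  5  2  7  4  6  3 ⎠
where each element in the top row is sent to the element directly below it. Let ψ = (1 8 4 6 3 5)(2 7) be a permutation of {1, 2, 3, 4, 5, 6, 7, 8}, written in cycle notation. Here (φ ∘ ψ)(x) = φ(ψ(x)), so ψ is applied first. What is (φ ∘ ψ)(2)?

6

ψ(2) = 7, then φ(7) = 6; composing gives (φ ∘ ψ)(2) = 6.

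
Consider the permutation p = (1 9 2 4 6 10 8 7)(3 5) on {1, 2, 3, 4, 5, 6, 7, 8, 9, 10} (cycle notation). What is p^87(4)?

2

4 lies in the 8-cycle (1 9 2 4 6 10 8 7).
Powers repeat with period 8 on this cycle, and 87 mod 8 = 7, so p^87(4) = p^7(4).
Advancing 7 steps from 4: 4 → 6 → 10 → 8 → 7 → 1 → 9 → 2.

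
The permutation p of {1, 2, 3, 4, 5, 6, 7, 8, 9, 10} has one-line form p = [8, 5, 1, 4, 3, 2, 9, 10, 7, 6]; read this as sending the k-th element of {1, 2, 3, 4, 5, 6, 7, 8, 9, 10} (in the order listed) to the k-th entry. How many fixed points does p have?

1

The fixed points (elements with p(x) = x) are {4}, so there is 1.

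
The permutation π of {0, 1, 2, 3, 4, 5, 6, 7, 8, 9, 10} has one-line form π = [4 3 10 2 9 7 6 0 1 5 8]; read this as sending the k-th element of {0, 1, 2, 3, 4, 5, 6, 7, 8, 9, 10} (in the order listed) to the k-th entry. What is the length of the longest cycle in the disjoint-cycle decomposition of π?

Decomposing into disjoint cycles gives (0 4 9 5 7)(1 3 2 10 8); the longest has length 5.

5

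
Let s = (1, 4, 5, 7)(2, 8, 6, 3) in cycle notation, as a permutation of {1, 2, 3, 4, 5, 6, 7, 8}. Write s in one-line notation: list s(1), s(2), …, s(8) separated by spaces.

4 8 2 5 7 3 1 6

Reading each image from the cycles: 1→4, 2→8, 3→2, 4→5, 5→7, 6→3, 7→1, 8→6.
Listing these in domain order gives 4 8 2 5 7 3 1 6.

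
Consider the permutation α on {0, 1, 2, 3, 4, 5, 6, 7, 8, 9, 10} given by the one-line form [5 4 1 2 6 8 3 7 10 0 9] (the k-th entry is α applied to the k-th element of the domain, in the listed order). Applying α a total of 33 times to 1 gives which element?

Tracing 1 → 4 → … returns to 1 after 5 steps, so 1 lies in a 5-cycle (1 4 6 3 2).
Powers repeat with period 5 on this cycle, and 33 mod 5 = 3, so α^33(1) = α^3(1).
Stepping 3 places around the cycle: 1 → 4 → 6 → 3.

3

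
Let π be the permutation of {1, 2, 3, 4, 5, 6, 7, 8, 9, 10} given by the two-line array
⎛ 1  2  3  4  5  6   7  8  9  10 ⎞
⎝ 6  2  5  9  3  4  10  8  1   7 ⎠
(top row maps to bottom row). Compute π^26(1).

Tracing 1 → 6 → … returns to 1 after 4 steps, so 1 lies in a 4-cycle (1 6 4 9).
On a 4-cycle, π^4 is the identity, so π^26 = π^2 there (26 ≡ 2 mod 4).
Stepping 2 places around the cycle: 1 → 6 → 4.

4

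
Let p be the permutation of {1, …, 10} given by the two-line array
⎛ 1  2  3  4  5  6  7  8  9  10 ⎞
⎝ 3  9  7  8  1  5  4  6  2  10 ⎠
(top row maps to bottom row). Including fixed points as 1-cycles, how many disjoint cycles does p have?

3

The cycle decomposition is (1, 3, 7, 4, 8, 6, 5)(2, 9)(10), which has 3 cycles (counting 1-cycles).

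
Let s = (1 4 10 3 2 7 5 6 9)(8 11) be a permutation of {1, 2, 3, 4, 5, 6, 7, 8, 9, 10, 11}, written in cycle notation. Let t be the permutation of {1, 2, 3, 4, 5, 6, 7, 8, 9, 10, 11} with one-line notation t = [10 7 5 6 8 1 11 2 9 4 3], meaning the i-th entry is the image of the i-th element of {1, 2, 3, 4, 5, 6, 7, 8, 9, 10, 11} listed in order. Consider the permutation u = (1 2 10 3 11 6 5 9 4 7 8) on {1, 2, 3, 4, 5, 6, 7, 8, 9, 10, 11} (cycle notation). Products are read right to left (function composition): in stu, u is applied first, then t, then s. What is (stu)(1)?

5

(stu)(1) = s(t(u(1))). u(1) = 2, then t(2) = 7, then s(7) = 5, so the result is 5.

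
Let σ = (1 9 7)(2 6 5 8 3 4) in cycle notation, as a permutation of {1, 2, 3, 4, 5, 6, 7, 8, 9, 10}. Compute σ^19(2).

2 lies in the 6-cycle (2 6 5 8 3 4).
Powers repeat with period 6 on this cycle, and 19 mod 6 = 1, so σ^19(2) = σ^1(2).
Stepping 1 place around the cycle: 2 → 6.

6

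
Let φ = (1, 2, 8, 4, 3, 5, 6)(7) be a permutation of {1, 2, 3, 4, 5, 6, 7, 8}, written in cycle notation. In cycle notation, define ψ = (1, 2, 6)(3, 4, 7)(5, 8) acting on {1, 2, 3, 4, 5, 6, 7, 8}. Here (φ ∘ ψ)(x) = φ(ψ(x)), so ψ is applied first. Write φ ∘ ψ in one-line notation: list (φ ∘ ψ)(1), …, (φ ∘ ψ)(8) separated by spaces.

8 1 3 7 4 2 5 6

Chase each element through ψ then φ: 1 → 2 → 8; 2 → 6 → 1; 3 → 4 → 3; 4 → 7 → 7; 5 → 8 → 4; 6 → 1 → 2; 7 → 3 → 5; 8 → 5 → 6.
So φ ∘ ψ in one-line form is 8 1 3 7 4 2 5 6.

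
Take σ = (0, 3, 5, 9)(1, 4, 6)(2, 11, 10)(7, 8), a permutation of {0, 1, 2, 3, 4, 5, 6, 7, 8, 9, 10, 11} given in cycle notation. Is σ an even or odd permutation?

The cycle lengths are 4, 3, 3, 2.
A cycle of length ℓ contributes ℓ−1 transpositions, so σ is a product of 3 + 2 + 2 + 1 = 8 transpositions — even.

even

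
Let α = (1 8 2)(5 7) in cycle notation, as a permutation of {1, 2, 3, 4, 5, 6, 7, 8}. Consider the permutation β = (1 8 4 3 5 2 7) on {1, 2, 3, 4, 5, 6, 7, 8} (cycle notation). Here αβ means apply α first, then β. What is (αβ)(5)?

1

First apply α: α(5) = 7, then β(7) = 1. Thus (αβ)(5) = 1.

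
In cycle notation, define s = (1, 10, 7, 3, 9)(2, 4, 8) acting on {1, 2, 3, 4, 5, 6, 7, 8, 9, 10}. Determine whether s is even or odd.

The cycle lengths are 5, 3, 1, 1.
A cycle of length ℓ contributes ℓ−1 transpositions, so s is a product of 4 + 2 = 6 transpositions — even.

even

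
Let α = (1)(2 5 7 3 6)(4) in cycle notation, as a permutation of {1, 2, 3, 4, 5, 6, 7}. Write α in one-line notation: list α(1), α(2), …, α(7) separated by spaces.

1 5 6 4 7 2 3

Reading each image from the cycles: 1↦1, 2↦5, 3↦6, 4↦4, 5↦7, 6↦2, 7↦3.
Listing these in domain order gives 1 5 6 4 7 2 3.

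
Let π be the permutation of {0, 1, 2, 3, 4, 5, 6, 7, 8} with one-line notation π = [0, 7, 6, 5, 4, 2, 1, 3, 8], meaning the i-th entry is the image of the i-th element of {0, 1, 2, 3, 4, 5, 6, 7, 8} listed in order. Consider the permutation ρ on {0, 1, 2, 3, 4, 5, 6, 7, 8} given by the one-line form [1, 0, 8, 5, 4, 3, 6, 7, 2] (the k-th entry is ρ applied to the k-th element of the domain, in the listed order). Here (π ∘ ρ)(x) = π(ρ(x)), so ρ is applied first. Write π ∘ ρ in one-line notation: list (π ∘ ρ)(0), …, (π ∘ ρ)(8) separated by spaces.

7 0 8 2 4 5 1 3 6

Chase each element through ρ then π: 0 → 1 → 7; 1 → 0 → 0; 2 → 8 → 8; 3 → 5 → 2; 4 → 4 → 4; 5 → 3 → 5; 6 → 6 → 1; 7 → 7 → 3; 8 → 2 → 6.
Collecting the images, π ∘ ρ = [7 0 8 2 4 5 1 3 6].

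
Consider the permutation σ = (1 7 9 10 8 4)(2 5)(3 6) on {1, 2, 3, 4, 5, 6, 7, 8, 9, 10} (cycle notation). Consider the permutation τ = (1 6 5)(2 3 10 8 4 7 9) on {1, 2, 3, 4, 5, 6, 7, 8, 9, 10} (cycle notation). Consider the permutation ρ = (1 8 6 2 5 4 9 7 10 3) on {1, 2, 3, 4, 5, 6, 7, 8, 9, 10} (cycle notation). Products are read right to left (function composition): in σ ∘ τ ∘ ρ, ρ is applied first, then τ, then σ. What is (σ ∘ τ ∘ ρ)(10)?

(σ ∘ τ ∘ ρ)(10) = σ(τ(ρ(10))). ρ(10) = 3, then τ(3) = 10, then σ(10) = 8, so the result is 8.

8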